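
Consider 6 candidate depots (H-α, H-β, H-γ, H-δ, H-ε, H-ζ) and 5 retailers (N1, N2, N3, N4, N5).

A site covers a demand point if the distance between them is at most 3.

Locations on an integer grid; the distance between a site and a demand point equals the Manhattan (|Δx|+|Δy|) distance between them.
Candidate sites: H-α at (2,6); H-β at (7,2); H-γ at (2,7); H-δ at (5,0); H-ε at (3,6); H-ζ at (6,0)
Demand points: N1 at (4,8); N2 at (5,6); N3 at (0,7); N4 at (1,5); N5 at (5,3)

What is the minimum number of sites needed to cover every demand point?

Coverage sets (demand points within 3 of each site):
  H-α: {N2, N3, N4}
  H-β: {N5}
  H-γ: {N1, N3, N4}
  H-δ: {N5}
  H-ε: {N1, N2, N4}
  H-ζ: {}
No 2 sites suffice: every size-2 union leaves at least one demand point uncovered.
But {H-α, H-β, H-γ} covers everything, so the minimum is 3.

3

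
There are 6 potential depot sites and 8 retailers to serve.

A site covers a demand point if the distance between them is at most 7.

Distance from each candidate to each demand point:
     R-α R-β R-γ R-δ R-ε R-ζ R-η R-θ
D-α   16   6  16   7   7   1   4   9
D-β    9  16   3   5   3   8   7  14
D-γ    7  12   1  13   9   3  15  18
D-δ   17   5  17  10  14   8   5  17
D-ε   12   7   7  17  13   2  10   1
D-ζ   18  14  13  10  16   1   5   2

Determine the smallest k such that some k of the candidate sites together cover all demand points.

3

Coverage sets (demand points within 7 of each site):
  D-α: {R-β, R-δ, R-ε, R-ζ, R-η}
  D-β: {R-γ, R-δ, R-ε, R-η}
  D-γ: {R-α, R-γ, R-ζ}
  D-δ: {R-β, R-η}
  D-ε: {R-β, R-γ, R-ζ, R-θ}
  D-ζ: {R-ζ, R-η, R-θ}
No 2 sites suffice: every size-2 union leaves at least one demand point uncovered.
But {D-α, D-γ, D-ε} covers everything, so the minimum is 3.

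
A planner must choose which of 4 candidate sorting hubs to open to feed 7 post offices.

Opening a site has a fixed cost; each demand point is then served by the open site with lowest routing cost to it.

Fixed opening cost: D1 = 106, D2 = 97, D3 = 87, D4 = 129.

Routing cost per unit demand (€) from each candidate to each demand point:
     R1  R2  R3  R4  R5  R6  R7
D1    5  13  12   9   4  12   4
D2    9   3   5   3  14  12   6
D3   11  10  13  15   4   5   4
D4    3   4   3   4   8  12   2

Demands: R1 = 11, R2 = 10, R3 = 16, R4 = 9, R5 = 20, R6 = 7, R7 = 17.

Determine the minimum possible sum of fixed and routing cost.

Open {D3, D4}: assign each demand point to its cheapest open site.
  R1→D4 11×3=33, R2→D4 10×4=40, R3→D4 16×3=48, R4→D4 9×4=36, R5→D3 20×4=80, R6→D3 7×5=35, R7→D4 17×2=34
  routing cost 306, fixed 216 → total 522.
Compare {D4}: routing cost 435 + fixed 129 = 564.
Compare {D1, D4}: routing cost 355 + fixed 235 = 590.
Compare {D2, D3, D4}: routing cost 287 + fixed 313 = 600.
All other subsets cost ≥ 564. Minimum total cost: 522.

522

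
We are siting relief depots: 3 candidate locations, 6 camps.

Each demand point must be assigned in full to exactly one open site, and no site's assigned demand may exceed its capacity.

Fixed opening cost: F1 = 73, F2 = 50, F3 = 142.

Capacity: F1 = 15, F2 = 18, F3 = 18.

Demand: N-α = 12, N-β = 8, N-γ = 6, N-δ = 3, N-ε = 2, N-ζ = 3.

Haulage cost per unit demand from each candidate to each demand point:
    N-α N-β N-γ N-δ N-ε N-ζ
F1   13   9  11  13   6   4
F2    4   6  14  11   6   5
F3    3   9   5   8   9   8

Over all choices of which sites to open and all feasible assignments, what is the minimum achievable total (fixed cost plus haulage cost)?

366

Open {F2, F3}; cheapest assignment that respects the capacities:
  F2 (cap 18, load 16): N-β, N-δ, N-ε, N-ζ — cost 8×6 + 3×11 + 2×6 + 3×5 = 108
  F3 (cap 18, load 18): N-α, N-γ — cost 12×3 + 6×5 = 66
  Shipping 174, fixed 192 → total 366.
  Any other capacity-feasible assignment to {F2, F3} ships for at least 174.
Compare {F1, F2, F3}: its best feasible assignment gives total 436.
Every other set of open sites that can feasibly serve all demand totals ≥ 436 even under its best assignment. Minimum: 366.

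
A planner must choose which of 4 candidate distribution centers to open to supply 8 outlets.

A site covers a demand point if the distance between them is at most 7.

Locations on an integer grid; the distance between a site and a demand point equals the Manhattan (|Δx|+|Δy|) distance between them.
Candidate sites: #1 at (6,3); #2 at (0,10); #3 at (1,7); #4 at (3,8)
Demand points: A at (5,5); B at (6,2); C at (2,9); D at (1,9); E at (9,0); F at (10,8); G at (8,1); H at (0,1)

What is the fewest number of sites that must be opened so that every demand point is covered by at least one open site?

Coverage sets (demand points within 7 of each site):
  #1: {A, B, E, G}
  #2: {C, D}
  #3: {A, C, D, H}
  #4: {A, C, D, F}
No 2 sites suffice: every size-2 union leaves at least one demand point uncovered.
But {#1, #3, #4} covers everything, so the minimum is 3.

3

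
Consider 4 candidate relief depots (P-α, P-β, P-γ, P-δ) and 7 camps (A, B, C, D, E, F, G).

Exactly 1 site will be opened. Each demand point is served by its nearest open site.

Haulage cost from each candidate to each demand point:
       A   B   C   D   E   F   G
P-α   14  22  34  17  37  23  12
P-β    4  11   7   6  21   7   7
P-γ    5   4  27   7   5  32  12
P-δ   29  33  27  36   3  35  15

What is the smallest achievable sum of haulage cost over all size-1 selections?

Open {P-β}.
  A→P-β 4, B→P-β 11, C→P-β 7, D→P-β 6, E→P-β 21, F→P-β 7, G→P-β 7  ⇒ total 63.
Compare {P-γ}: total 92.
Compare {P-α}: total 159.
No size-1 selection does better; minimum is 63.

63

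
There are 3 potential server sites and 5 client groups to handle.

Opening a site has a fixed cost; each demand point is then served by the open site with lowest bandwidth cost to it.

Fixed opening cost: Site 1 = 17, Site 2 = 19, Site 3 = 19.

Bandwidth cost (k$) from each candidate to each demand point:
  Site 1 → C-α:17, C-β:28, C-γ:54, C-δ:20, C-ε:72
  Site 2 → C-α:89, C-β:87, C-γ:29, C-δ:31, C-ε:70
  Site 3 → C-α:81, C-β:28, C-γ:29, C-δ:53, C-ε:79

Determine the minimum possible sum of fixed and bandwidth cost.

200

Open {Site 1, Site 2}: assign each demand point to its cheapest open site.
  C-α→Site 1 17, C-β→Site 1 28, C-γ→Site 2 29, C-δ→Site 1 20, C-ε→Site 2 70
  bandwidth cost 164, fixed 36 → total 200.
Compare {Site 1, Site 3}: bandwidth cost 166 + fixed 36 = 202.
Compare {Site 1}: bandwidth cost 191 + fixed 17 = 208.
Compare {Site 1, Site 2, Site 3}: bandwidth cost 164 + fixed 55 = 219.
All other subsets cost ≥ 202. Minimum total cost: 200.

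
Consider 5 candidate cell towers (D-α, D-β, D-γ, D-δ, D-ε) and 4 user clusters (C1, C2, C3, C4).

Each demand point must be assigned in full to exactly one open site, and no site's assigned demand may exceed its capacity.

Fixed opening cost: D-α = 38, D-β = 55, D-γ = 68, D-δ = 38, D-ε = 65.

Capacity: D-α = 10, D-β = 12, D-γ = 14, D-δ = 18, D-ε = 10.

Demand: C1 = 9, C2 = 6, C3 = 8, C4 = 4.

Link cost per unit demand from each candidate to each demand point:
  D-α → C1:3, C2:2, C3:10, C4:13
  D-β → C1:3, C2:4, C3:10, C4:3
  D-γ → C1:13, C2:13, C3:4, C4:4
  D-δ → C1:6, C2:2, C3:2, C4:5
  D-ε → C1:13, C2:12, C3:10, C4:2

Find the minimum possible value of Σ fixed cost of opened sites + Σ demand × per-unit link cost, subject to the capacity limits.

151

Open {D-α, D-δ}; cheapest assignment that respects the capacities:
  D-α (cap 10, load 9): C1 — cost 9×3 = 27
  D-δ (cap 18, load 18): C2, C3, C4 — cost 6×2 + 8×2 + 4×5 = 48
  Shipping 75, fixed 76 → total 151.
  Any other capacity-feasible assignment to {D-α, D-δ} ships for at least 75.
Compare {D-β, D-δ}: its best feasible assignment gives total 168.
Compare {D-α, D-β, D-δ}: its best feasible assignment gives total 198.
Every other set of open sites that can feasibly serve all demand totals ≥ 168 even under its best assignment. Minimum: 151.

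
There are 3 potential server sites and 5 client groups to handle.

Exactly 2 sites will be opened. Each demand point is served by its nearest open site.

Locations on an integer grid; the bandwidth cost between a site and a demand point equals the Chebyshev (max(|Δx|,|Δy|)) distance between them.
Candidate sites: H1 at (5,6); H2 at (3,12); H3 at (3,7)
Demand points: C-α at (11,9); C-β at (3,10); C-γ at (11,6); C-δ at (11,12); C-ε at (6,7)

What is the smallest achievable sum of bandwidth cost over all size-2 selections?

Open {H1, H2}.
  C-α→H1 6, C-β→H2 2, C-γ→H1 6, C-δ→H1 6, C-ε→H1 1  ⇒ total 21.
Compare {H1, H3}: total 22.
Compare {H2, H3}: total 29.

21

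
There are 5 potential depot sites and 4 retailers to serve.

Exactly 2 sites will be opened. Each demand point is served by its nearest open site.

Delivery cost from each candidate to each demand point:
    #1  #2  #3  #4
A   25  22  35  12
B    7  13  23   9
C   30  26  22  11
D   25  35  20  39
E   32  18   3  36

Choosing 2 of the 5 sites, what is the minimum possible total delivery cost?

32

Open {B, E}.
  #1→B 7, #2→B 13, #3→E 3, #4→B 9  ⇒ total 32.
Compare {B, D}: total 49.
Compare {B, C}: total 51.
No size-2 selection does better; minimum is 32.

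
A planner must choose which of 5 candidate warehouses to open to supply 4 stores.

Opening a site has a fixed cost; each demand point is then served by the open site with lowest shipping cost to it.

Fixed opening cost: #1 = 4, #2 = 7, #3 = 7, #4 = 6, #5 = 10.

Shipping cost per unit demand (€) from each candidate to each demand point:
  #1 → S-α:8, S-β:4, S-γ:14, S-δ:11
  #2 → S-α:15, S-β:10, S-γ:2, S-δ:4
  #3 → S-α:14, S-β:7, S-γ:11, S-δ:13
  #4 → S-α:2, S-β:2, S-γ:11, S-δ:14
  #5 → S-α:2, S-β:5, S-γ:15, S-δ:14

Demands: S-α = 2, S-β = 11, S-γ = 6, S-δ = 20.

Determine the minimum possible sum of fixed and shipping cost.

Open {#2, #4}: assign each demand point to its cheapest open site.
  S-α→#4 2×2=4, S-β→#4 11×2=22, S-γ→#2 6×2=12, S-δ→#2 20×4=80
  shipping cost 118, fixed 13 → total 131.
Compare {#1, #2, #4}: shipping cost 118 + fixed 17 = 135.
Compare {#2, #3, #4}: shipping cost 118 + fixed 20 = 138.
Compare {#2, #4, #5}: shipping cost 118 + fixed 23 = 141.
All other subsets cost ≥ 135. Minimum total cost: 131.

131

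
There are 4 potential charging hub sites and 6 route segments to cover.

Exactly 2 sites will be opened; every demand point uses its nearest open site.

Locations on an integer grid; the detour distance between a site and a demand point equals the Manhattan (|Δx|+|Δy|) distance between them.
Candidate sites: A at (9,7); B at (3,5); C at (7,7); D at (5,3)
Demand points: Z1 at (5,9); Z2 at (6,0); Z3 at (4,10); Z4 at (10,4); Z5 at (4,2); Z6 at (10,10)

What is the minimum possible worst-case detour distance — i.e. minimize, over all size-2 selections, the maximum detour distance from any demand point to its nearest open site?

Open {C, D}.
  Farthest demand point is Z3 at detour distance 6 (to C); all others are ≤ 6.
With {A, B} the worst case is 8.
With {A, C} the worst case is 8.
No size-2 selection achieves below 6.

6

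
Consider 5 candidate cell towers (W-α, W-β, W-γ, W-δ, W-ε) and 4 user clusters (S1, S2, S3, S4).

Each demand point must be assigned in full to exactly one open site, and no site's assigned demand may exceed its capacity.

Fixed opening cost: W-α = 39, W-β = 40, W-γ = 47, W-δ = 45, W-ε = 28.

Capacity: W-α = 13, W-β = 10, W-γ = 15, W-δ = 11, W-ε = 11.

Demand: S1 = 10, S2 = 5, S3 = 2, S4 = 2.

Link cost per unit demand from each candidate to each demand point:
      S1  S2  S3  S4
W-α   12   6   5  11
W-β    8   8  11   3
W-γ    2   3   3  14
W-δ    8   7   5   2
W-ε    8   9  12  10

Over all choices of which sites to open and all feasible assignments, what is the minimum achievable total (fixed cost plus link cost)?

141

Open {W-γ, W-δ}; cheapest assignment that respects the capacities:
  W-γ (cap 15, load 15): S1, S2 — cost 10×2 + 5×3 = 35
  W-δ (cap 11, load 4): S3, S4 — cost 2×5 + 2×2 = 14
  Shipping 49, fixed 92 → total 141.
  Any other capacity-feasible assignment to {W-γ, W-δ} ships for at least 49.
Compare {W-β, W-γ}: its best feasible assignment gives total 150.
Compare {W-α, W-γ}: its best feasible assignment gives total 153.
Every other set of open sites that can feasibly serve all demand totals ≥ 150 even under its best assignment. Minimum: 141.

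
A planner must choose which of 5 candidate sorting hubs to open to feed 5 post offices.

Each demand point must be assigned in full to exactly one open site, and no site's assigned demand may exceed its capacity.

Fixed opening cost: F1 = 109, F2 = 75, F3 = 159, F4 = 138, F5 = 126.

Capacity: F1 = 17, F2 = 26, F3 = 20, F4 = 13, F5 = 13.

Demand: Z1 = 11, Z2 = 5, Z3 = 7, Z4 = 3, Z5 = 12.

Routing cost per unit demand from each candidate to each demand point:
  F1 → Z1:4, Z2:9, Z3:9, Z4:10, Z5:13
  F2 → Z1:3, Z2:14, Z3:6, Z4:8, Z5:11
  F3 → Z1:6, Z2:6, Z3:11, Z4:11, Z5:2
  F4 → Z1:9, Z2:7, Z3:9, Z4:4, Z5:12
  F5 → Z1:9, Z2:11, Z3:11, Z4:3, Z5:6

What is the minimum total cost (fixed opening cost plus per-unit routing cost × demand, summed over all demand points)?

Open {F2, F3}; cheapest assignment that respects the capacities:
  F2 (cap 26, load 21): Z1, Z3, Z4 — cost 11×3 + 7×6 + 3×8 = 99
  F3 (cap 20, load 17): Z2, Z5 — cost 5×6 + 12×2 = 54
  Shipping 153, fixed 234 → total 387.
  Any other capacity-feasible assignment to {F2, F3} ships for at least 153.
Compare {F2, F5}: its best feasible assignment gives total 442.
Compare {F1, F2}: its best feasible assignment gives total 471.
Every other set of open sites that can feasibly serve all demand totals ≥ 442 even under its best assignment. Minimum: 387.

387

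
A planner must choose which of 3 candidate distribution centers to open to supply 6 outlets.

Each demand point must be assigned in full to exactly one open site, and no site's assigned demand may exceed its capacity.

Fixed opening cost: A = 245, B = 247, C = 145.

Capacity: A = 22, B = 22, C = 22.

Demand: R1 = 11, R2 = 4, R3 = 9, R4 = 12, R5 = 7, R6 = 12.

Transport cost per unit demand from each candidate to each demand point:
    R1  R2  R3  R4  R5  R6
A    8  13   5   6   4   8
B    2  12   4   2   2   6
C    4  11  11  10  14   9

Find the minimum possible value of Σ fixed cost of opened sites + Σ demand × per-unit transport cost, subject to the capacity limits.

Open {A, B, C}; cheapest assignment that respects the capacities:
  A (cap 22, load 21): R3, R6 — cost 9×5 + 12×8 = 141
  B (cap 22, load 19): R4, R5 — cost 12×2 + 7×2 = 38
  C (cap 22, load 15): R1, R2 — cost 11×4 + 4×11 = 88
  Shipping 267, fixed 637 → total 904.
  Any other capacity-feasible assignment to {A, B, C} ships for at least 267.
Total demand is 55 and no other set of sites has combined capacity ≥ 55, so {A, B, C} is the only feasible choice of open sites. Minimum: 904.

904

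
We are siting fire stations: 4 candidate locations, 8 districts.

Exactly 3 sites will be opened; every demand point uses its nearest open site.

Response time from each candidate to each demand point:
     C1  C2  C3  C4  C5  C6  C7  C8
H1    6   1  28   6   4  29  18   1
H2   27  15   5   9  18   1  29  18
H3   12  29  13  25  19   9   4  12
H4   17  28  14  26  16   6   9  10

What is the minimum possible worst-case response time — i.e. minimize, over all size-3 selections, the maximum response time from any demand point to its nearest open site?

Open {H1, H2, H3}.
  Farthest demand point is C1 at response time 6 (to H1); all others are ≤ 6.
With {H1, H2, H4} the worst case is 9.
With {H1, H3, H4} the worst case is 13.
No size-3 selection achieves below 6.

6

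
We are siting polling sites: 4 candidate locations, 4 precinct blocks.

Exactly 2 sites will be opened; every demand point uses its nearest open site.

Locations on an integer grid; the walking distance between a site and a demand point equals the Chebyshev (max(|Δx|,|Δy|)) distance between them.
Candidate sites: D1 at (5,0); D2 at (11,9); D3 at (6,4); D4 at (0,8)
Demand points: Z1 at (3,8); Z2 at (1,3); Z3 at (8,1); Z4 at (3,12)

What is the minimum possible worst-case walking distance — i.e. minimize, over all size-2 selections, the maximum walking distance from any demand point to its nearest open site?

Open {D1, D4}.
  Farthest demand point is Z2 at walking distance 4 (to D1); all others are ≤ 4.
With {D3, D4} the worst case is 5.
With {D1, D2} the worst case is 8.
No size-2 selection achieves below 4.

4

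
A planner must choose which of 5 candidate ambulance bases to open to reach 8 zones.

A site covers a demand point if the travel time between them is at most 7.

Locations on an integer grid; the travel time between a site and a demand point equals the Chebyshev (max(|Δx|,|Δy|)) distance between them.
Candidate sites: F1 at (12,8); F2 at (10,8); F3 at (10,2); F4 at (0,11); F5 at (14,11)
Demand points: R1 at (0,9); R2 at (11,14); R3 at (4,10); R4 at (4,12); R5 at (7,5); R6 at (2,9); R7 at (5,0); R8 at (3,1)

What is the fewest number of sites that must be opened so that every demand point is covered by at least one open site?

Coverage sets (demand points within 7 of each site):
  F1: {R2, R5}
  F2: {R2, R3, R4, R5, R8}
  F3: {R5, R7, R8}
  F4: {R1, R3, R4, R5, R6}
  F5: {R2, R5}
No 2 sites suffice: every size-2 union leaves at least one demand point uncovered.
But {F1, F3, F4} covers everything, so the minimum is 3.

3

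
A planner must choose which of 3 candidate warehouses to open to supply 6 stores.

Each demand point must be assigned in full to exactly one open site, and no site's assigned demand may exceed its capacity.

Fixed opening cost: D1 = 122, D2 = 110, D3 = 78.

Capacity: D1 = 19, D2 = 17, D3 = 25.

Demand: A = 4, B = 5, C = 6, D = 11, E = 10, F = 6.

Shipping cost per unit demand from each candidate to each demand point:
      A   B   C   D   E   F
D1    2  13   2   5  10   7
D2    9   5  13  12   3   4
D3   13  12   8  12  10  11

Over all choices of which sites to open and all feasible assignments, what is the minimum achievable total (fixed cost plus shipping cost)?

Open {D1, D2, D3}; cheapest assignment that respects the capacities:
  D1 (cap 19, load 15): A, D — cost 4×2 + 11×5 = 63
  D2 (cap 17, load 16): E, F — cost 10×3 + 6×4 = 54
  D3 (cap 25, load 11): B, C — cost 5×12 + 6×8 = 108
  Shipping 225, fixed 310 → total 535.
  Any other capacity-feasible assignment to {D1, D2, D3} ships for at least 225.
Compare {D1, D3}: its best feasible assignment gives total 545.
Compare {D2, D3}: its best feasible assignment gives total 599.
Every other set of open sites that can feasibly serve all demand totals ≥ 545 even under its best assignment. Minimum: 535.

535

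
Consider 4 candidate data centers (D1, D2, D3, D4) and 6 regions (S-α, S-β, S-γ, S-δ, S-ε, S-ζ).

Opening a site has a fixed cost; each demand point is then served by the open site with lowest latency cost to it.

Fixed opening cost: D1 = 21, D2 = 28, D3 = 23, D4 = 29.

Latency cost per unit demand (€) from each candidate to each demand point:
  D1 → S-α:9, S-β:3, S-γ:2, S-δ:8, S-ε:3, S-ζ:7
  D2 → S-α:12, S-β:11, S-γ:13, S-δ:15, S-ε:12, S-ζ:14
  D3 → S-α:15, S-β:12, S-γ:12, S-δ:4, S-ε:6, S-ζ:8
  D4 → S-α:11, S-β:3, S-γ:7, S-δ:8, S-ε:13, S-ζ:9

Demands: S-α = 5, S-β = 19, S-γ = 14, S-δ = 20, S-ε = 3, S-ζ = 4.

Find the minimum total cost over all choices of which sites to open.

Open {D1, D3}: assign each demand point to its cheapest open site.
  S-α→D1 5×9=45, S-β→D1 19×3=57, S-γ→D1 14×2=28, S-δ→D3 20×4=80, S-ε→D1 3×3=9, S-ζ→D1 4×7=28
  latency cost 247, fixed 44 → total 291.
Compare {D1, D2, D3}: latency cost 247 + fixed 72 = 319.
Compare {D1, D3, D4}: latency cost 247 + fixed 73 = 320.
Compare {D1}: latency cost 327 + fixed 21 = 348.
All other subsets cost ≥ 319. Minimum total cost: 291.

291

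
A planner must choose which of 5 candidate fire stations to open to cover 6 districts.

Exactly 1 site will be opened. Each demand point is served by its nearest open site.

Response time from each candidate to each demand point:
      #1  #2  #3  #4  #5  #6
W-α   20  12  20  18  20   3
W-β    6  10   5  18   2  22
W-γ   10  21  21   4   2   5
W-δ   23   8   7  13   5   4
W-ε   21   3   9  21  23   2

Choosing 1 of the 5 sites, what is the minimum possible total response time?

Open {W-δ}.
  #1→W-δ 23, #2→W-δ 8, #3→W-δ 7, #4→W-δ 13, #5→W-δ 5, #6→W-δ 4  ⇒ total 60.
Compare {W-β}: total 63.
Compare {W-γ}: total 63.
No size-1 selection does better; minimum is 60.

60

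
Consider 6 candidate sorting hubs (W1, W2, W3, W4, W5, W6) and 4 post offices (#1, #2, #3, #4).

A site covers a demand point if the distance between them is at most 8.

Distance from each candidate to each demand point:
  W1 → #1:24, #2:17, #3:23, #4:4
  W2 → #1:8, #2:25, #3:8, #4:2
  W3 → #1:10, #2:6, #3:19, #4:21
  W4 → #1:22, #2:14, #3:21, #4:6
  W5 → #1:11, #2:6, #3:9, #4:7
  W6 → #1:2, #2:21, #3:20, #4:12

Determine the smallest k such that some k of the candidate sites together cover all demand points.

2

Coverage sets (demand points within 8 of each site):
  W1: {#4}
  W2: {#1, #3, #4}
  W3: {#2}
  W4: {#4}
  W5: {#2, #4}
  W6: {#1}
No single site covers all 4 demand points.
But {W2, W3} covers everything, so the minimum is 2.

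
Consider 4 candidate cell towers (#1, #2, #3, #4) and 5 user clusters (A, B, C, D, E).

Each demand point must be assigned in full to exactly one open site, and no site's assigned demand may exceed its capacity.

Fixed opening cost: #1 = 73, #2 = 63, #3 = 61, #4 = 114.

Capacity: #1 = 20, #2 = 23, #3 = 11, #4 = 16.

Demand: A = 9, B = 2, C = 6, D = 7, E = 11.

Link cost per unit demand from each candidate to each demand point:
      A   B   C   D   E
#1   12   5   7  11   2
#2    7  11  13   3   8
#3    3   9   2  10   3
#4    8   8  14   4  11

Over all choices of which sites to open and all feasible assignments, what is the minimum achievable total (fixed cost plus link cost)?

294

Open {#1, #2}; cheapest assignment that respects the capacities:
  #1 (cap 20, load 19): B, C, E — cost 2×5 + 6×7 + 11×2 = 74
  #2 (cap 23, load 16): A, D — cost 9×7 + 7×3 = 84
  Shipping 158, fixed 136 → total 294.
  Any other capacity-feasible assignment to {#1, #2} ships for at least 158.
Compare {#1, #2, #3}: its best feasible assignment gives total 319.
Compare {#1, #4}: its best feasible assignment gives total 361.
Every other set of open sites that can feasibly serve all demand totals ≥ 319 even under its best assignment. Minimum: 294.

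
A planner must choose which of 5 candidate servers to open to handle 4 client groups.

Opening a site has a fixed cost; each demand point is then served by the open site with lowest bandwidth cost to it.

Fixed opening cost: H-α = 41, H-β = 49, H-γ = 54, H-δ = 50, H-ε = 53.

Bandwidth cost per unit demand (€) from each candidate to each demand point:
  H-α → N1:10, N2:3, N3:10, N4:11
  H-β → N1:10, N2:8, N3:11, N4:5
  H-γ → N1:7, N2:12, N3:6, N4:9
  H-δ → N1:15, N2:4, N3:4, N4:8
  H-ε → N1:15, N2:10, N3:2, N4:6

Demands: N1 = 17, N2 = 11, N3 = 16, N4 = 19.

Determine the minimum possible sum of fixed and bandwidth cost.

Open {H-α, H-ε}: assign each demand point to its cheapest open site.
  N1→H-α 17×10=170, N2→H-α 11×3=33, N3→H-ε 16×2=32, N4→H-ε 19×6=114
  bandwidth cost 349, fixed 94 → total 443.
Compare {H-α, H-γ, H-ε}: bandwidth cost 298 + fixed 148 = 446.
Compare {H-γ, H-δ, H-ε}: bandwidth cost 309 + fixed 157 = 466.
Compare {H-β, H-δ}: bandwidth cost 373 + fixed 99 = 472.
All other subsets cost ≥ 446. Minimum total cost: 443.

443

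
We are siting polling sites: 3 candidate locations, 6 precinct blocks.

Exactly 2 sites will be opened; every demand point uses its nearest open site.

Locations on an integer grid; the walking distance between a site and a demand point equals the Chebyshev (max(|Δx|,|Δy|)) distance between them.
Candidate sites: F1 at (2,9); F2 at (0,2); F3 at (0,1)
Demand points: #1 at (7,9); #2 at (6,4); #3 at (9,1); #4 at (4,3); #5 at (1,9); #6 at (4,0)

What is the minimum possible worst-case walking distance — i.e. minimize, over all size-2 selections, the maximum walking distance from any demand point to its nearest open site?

Open {F1, F2}.
  Farthest demand point is #3 at walking distance 8 (to F1); all others are ≤ 8.
With {F1, F3} the worst case is 8.
With {F2, F3} the worst case is 9.
No size-2 selection achieves below 8.

8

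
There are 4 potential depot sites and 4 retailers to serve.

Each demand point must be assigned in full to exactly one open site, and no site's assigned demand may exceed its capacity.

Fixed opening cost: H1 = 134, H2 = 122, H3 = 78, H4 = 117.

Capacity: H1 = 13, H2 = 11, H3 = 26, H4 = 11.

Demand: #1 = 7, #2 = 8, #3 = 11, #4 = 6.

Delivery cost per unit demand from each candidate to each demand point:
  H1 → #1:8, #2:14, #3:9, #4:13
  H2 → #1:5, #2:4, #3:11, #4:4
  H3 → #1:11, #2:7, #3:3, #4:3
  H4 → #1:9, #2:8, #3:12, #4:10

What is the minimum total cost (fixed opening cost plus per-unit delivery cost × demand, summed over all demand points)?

342

Open {H2, H3}; cheapest assignment that respects the capacities:
  H2 (cap 11, load 7): #1 — cost 7×5 = 35
  H3 (cap 26, load 25): #2, #3, #4 — cost 8×7 + 11×3 + 6×3 = 107
  Shipping 142, fixed 200 → total 342.
  Any other capacity-feasible assignment to {H2, H3} ships for at least 142.
Compare {H3, H4}: its best feasible assignment gives total 365.
Compare {H1, H3}: its best feasible assignment gives total 375.
Every other set of open sites that can feasibly serve all demand totals ≥ 365 even under its best assignment. Minimum: 342.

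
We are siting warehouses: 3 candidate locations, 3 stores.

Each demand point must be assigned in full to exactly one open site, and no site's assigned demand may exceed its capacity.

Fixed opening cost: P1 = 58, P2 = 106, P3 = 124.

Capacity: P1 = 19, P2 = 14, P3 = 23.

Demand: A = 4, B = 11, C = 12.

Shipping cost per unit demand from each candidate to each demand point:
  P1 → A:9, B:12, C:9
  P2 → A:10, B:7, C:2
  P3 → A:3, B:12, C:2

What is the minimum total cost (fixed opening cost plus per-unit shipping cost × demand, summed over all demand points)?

Open {P2, P3}; cheapest assignment that respects the capacities:
  P2 (cap 14, load 11): B — cost 11×7 = 77
  P3 (cap 23, load 16): A, C — cost 4×3 + 12×2 = 36
  Shipping 113, fixed 230 → total 343.
  Any other capacity-feasible assignment to {P2, P3} ships for at least 113.
Compare {P1, P3}: its best feasible assignment gives total 350.
Compare {P1, P2}: its best feasible assignment gives total 356.
Every other set of open sites that can feasibly serve all demand totals ≥ 350 even under its best assignment. Minimum: 343.

343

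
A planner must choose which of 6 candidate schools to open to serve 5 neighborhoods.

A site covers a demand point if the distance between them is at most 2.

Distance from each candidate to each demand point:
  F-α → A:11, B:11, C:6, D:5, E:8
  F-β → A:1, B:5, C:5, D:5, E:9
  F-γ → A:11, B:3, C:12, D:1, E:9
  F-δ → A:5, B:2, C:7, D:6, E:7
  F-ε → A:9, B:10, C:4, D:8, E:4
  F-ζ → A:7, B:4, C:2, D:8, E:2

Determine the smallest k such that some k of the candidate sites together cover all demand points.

4

Coverage sets (demand points within 2 of each site):
  F-α: {}
  F-β: {A}
  F-γ: {D}
  F-δ: {B}
  F-ε: {}
  F-ζ: {C, E}
No 3 sites suffice: every size-3 union leaves at least one demand point uncovered.
But {F-β, F-γ, F-δ, F-ζ} covers everything, so the minimum is 4.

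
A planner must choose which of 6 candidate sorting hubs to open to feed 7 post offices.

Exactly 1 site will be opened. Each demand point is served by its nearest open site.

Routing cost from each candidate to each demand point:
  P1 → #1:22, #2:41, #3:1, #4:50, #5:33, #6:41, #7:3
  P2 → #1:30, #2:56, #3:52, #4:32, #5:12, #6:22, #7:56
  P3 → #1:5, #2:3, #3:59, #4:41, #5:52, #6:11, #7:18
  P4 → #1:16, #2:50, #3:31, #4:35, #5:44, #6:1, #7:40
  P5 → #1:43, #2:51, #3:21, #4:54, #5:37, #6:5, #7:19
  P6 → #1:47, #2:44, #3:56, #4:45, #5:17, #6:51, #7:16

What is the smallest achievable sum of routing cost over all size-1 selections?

189

Open {P3}.
  #1→P3 5, #2→P3 3, #3→P3 59, #4→P3 41, #5→P3 52, #6→P3 11, #7→P3 18  ⇒ total 189.
Compare {P1}: total 191.
Compare {P4}: total 217.
No size-1 selection does better; minimum is 189.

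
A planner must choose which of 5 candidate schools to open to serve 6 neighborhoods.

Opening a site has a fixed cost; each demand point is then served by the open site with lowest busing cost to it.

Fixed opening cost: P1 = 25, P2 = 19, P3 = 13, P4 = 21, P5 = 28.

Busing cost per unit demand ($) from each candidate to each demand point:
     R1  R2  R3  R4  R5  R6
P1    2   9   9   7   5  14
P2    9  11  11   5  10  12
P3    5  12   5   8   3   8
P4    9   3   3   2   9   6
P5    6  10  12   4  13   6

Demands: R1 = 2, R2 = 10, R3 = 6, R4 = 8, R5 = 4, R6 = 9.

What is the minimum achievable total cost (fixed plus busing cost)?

Open {P3, P4}: assign each demand point to its cheapest open site.
  R1→P3 2×5=10, R2→P4 10×3=30, R3→P4 6×3=18, R4→P4 8×2=16, R5→P3 4×3=12, R6→P4 9×6=54
  busing cost 140, fixed 34 → total 174.
Compare {P1, P4}: busing cost 142 + fixed 46 = 188.
Compare {P4}: busing cost 172 + fixed 21 = 193.
Compare {P1, P3, P4}: busing cost 134 + fixed 59 = 193.
All other subsets cost ≥ 188. Minimum total cost: 174.

174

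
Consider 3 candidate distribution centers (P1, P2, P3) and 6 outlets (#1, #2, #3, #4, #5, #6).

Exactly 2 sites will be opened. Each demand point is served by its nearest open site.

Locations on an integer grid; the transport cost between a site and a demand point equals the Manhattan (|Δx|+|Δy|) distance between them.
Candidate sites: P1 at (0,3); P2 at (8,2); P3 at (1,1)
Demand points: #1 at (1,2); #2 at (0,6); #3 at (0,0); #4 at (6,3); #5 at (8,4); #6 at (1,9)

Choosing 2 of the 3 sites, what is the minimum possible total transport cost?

Open {P1, P2}.
  #1→P1 2, #2→P1 3, #3→P1 3, #4→P2 3, #5→P2 2, #6→P1 7  ⇒ total 20.
Compare {P2, P3}: total 22.
Compare {P1, P3}: total 28.

20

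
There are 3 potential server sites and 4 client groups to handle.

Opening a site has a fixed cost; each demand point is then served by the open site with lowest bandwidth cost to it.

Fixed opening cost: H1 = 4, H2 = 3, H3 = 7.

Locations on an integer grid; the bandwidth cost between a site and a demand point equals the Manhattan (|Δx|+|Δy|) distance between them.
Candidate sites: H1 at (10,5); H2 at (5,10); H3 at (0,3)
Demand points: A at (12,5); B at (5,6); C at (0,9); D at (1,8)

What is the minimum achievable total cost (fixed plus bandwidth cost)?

Open {H1, H2}: assign each demand point to its cheapest open site.
  A→H1 2, B→H2 4, C→H2 6, D→H2 6
  bandwidth cost 18, fixed 7 → total 25.
Compare {H2}: bandwidth cost 28 + fixed 3 = 31.
Compare {H1, H3}: bandwidth cost 20 + fixed 11 = 31.
Compare {H1, H2, H3}: bandwidth cost 18 + fixed 14 = 32.
All other subsets cost ≥ 31. Minimum total cost: 25.

25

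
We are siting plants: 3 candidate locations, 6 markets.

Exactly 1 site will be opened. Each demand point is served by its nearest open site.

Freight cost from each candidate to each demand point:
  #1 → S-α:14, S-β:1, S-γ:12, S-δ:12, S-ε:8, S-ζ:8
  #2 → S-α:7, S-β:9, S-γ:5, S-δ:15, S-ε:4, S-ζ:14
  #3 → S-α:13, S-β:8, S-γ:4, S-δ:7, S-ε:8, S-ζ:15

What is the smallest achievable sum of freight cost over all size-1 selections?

54

Open {#2}.
  S-α→#2 7, S-β→#2 9, S-γ→#2 5, S-δ→#2 15, S-ε→#2 4, S-ζ→#2 14  ⇒ total 54.
Compare {#1}: total 55.
Compare {#3}: total 55.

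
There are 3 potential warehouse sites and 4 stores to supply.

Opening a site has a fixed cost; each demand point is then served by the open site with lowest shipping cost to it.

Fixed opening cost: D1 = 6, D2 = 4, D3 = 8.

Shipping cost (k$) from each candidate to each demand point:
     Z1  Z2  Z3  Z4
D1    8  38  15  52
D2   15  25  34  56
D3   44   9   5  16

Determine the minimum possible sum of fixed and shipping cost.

Open {D1, D3}: assign each demand point to its cheapest open site.
  Z1→D1 8, Z2→D3 9, Z3→D3 5, Z4→D3 16
  shipping cost 38, fixed 14 → total 52.
Compare {D1, D2, D3}: shipping cost 38 + fixed 18 = 56.
Compare {D2, D3}: shipping cost 45 + fixed 12 = 57.
Compare {D3}: shipping cost 74 + fixed 8 = 82.
All other subsets cost ≥ 56. Minimum total cost: 52.

52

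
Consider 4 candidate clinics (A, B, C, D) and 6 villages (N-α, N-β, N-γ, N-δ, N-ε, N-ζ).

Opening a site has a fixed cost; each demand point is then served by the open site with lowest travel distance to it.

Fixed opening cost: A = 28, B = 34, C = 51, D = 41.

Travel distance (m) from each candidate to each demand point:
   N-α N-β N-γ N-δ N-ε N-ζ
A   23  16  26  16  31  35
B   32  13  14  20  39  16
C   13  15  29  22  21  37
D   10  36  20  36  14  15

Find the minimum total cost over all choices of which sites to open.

Open {A, D}: assign each demand point to its cheapest open site.
  N-α→D 10, N-β→A 16, N-γ→D 20, N-δ→A 16, N-ε→D 14, N-ζ→D 15
  travel distance 91, fixed 69 → total 160.
Compare {B, D}: travel distance 86 + fixed 75 = 161.
Compare {B}: travel distance 134 + fixed 34 = 168.
Compare {D}: travel distance 131 + fixed 41 = 172.
All other subsets cost ≥ 161. Minimum total cost: 160.

160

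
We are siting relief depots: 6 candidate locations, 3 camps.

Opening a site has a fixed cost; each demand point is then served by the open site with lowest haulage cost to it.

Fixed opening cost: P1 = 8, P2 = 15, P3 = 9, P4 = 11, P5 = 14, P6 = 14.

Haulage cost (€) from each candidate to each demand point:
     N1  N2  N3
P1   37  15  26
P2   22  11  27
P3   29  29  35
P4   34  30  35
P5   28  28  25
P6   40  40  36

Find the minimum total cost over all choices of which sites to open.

75

Open {P2}: assign each demand point to its cheapest open site.
  N1→P2 22, N2→P2 11, N3→P2 27
  haulage cost 60, fixed 15 → total 75.
Compare {P1, P2}: haulage cost 59 + fixed 23 = 82.
Compare {P2, P3}: haulage cost 60 + fixed 24 = 84.
Compare {P1}: haulage cost 78 + fixed 8 = 86.
All other subsets cost ≥ 82. Minimum total cost: 75.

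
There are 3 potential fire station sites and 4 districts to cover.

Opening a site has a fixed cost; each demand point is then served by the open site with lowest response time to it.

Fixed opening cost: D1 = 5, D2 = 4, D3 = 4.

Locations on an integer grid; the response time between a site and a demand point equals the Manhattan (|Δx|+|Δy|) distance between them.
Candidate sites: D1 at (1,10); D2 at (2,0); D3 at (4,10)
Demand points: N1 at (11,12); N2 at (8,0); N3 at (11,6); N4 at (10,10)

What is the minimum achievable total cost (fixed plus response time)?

Open {D2, D3}: assign each demand point to its cheapest open site.
  N1→D3 9, N2→D2 6, N3→D3 11, N4→D3 6
  response time 32, fixed 8 → total 40.
Compare {D3}: response time 40 + fixed 4 = 44.
Compare {D1, D2, D3}: response time 32 + fixed 13 = 45.
Compare {D1, D3}: response time 40 + fixed 9 = 49.
All other subsets cost ≥ 44. Minimum total cost: 40.

40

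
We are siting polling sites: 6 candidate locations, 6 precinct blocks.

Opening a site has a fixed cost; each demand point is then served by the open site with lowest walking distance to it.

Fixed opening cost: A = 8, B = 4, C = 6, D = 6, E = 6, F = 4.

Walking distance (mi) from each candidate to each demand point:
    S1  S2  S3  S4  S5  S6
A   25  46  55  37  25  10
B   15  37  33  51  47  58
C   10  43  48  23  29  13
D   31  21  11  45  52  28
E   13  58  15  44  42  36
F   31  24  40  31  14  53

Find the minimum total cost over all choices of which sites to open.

108

Open {C, D, F}: assign each demand point to its cheapest open site.
  S1→C 10, S2→D 21, S3→D 11, S4→C 23, S5→F 14, S6→C 13
  walking distance 92, fixed 16 → total 108.
Compare {B, C, D, F}: walking distance 92 + fixed 20 = 112.
Compare {A, C, D, F}: walking distance 89 + fixed 24 = 113.
Compare {C, D, E, F}: walking distance 92 + fixed 22 = 114.
All other subsets cost ≥ 112. Minimum total cost: 108.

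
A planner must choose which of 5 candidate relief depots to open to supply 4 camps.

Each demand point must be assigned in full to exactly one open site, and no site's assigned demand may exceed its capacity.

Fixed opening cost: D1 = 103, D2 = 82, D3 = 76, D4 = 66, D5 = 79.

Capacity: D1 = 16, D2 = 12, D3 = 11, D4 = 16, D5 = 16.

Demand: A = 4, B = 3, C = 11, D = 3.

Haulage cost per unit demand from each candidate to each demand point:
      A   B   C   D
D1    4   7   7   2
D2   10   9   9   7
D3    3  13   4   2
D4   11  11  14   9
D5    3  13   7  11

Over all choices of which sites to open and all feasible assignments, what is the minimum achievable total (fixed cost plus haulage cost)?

266

Open {D1, D3}; cheapest assignment that respects the capacities:
  D1 (cap 16, load 10): A, B, D — cost 4×4 + 3×7 + 3×2 = 43
  D3 (cap 11, load 11): C — cost 11×4 = 44
  Shipping 87, fixed 179 → total 266.
  Any other capacity-feasible assignment to {D1, D3} ships for at least 87.
Compare {D3, D5}: its best feasible assignment gives total 283.
Compare {D2, D3}: its best feasible assignment gives total 290.
Every other set of open sites that can feasibly serve all demand totals ≥ 283 even under its best assignment. Minimum: 266.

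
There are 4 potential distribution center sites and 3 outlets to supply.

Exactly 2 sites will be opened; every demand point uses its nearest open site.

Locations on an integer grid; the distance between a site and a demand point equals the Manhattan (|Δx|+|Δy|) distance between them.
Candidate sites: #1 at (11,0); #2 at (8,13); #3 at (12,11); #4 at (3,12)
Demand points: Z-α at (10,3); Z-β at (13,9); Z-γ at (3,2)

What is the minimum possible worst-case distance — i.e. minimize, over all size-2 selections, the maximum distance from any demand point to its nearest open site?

10

Open {#1, #2}.
  Farthest demand point is Z-γ at distance 10 (to #1); all others are ≤ 10.
With {#1, #3} the worst case is 10.
With {#3, #4} the worst case is 10.
No size-2 selection achieves below 10.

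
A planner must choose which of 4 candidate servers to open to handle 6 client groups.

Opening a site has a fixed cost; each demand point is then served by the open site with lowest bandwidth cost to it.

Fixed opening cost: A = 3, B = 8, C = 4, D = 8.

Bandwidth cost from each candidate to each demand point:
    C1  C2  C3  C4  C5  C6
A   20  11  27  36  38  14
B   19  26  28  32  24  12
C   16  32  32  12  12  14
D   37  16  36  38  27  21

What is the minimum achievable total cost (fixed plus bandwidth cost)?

Open {A, C}: assign each demand point to its cheapest open site.
  C1→C 16, C2→A 11, C3→A 27, C4→C 12, C5→C 12, C6→A 14
  bandwidth cost 92, fixed 7 → total 99.
Compare {A, B, C}: bandwidth cost 90 + fixed 15 = 105.
Compare {A, C, D}: bandwidth cost 92 + fixed 15 = 107.
Compare {A, B, C, D}: bandwidth cost 90 + fixed 23 = 113.
All other subsets cost ≥ 105. Minimum total cost: 99.

99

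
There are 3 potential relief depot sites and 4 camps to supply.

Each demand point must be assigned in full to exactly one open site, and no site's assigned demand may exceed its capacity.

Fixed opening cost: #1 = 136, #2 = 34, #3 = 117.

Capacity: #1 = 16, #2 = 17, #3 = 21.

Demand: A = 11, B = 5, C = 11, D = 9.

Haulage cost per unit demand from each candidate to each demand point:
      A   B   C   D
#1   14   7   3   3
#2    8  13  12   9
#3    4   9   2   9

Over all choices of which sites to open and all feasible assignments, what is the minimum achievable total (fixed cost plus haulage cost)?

407

Open {#2, #3}; cheapest assignment that respects the capacities:
  #2 (cap 17, load 16): A, B — cost 11×8 + 5×13 = 153
  #3 (cap 21, load 20): C, D — cost 11×2 + 9×9 = 103
  Shipping 256, fixed 151 → total 407.
  Any other capacity-feasible assignment to {#2, #3} ships for at least 256.
Compare {#1, #3}: its best feasible assignment gives total 446.
Compare {#1, #2, #3}: its best feasible assignment gives total 459.
Every other set of open sites that can feasibly serve all demand totals ≥ 446 even under its best assignment. Minimum: 407.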